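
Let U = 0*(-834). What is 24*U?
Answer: 0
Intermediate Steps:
U = 0
24*U = 24*0 = 0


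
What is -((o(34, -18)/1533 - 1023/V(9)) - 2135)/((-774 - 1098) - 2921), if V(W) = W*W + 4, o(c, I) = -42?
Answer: -13322524/29740565 ≈ -0.44796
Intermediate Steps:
V(W) = 4 + W² (V(W) = W² + 4 = 4 + W²)
-((o(34, -18)/1533 - 1023/V(9)) - 2135)/((-774 - 1098) - 2921) = -((-42/1533 - 1023/(4 + 9²)) - 2135)/((-774 - 1098) - 2921) = -((-42*1/1533 - 1023/(4 + 81)) - 2135)/(-1872 - 2921) = -((-2/73 - 1023/85) - 2135)/(-4793) = -((-2/73 - 1023*1/85) - 2135)*(-1)/4793 = -((-2/73 - 1023/85) - 2135)*(-1)/4793 = -(-74849/6205 - 2135)*(-1)/4793 = -(-13322524)*(-1)/(6205*4793) = -1*13322524/29740565 = -13322524/29740565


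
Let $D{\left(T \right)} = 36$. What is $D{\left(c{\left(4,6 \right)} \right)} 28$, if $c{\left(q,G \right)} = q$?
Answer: $1008$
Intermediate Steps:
$D{\left(c{\left(4,6 \right)} \right)} 28 = 36 \cdot 28 = 1008$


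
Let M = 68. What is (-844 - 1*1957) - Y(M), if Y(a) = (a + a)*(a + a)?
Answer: -21297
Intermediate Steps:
Y(a) = 4*a² (Y(a) = (2*a)*(2*a) = 4*a²)
(-844 - 1*1957) - Y(M) = (-844 - 1*1957) - 4*68² = (-844 - 1957) - 4*4624 = -2801 - 1*18496 = -2801 - 18496 = -21297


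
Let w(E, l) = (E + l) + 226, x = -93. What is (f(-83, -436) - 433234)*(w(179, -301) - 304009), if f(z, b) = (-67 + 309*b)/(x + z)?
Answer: 23131544604665/176 ≈ 1.3143e+11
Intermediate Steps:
w(E, l) = 226 + E + l
f(z, b) = (-67 + 309*b)/(-93 + z)
(f(-83, -436) - 433234)*(w(179, -301) - 304009) = ((-67 + 309*(-436))/(-93 - 83) - 433234)*((226 + 179 - 301) - 304009) = ((-67 - 134724)/(-176) - 433234)*(104 - 304009) = (-1/176*(-134791) - 433234)*(-303905) = (134791/176 - 433234)*(-303905) = -76114393/176*(-303905) = 23131544604665/176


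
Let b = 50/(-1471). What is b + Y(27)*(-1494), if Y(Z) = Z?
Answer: -59337248/1471 ≈ -40338.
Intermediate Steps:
b = -50/1471 (b = 50*(-1/1471) = -50/1471 ≈ -0.033991)
b + Y(27)*(-1494) = -50/1471 + 27*(-1494) = -50/1471 - 40338 = -59337248/1471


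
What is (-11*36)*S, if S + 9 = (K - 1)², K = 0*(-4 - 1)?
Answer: 3168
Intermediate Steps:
K = 0 (K = 0*(-5) = 0)
S = -8 (S = -9 + (0 - 1)² = -9 + (-1)² = -9 + 1 = -8)
(-11*36)*S = -11*36*(-8) = -396*(-8) = 3168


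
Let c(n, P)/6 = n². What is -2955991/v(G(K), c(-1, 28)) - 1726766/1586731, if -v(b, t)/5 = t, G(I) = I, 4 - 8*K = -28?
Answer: 4690310752441/47601930 ≈ 98532.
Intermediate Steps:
c(n, P) = 6*n²
K = 4 (K = ½ - ⅛*(-28) = ½ + 7/2 = 4)
v(b, t) = -5*t
-2955991/v(G(K), c(-1, 28)) - 1726766/1586731 = -2955991/((-30*(-1)²)) - 1726766/1586731 = -2955991/((-30)) - 1726766*1/1586731 = -2955991/((-5*6)) - 1726766/1586731 = -2955991/(-30) - 1726766/1586731 = -2955991*(-1/30) - 1726766/1586731 = 2955991/30 - 1726766/1586731 = 4690310752441/47601930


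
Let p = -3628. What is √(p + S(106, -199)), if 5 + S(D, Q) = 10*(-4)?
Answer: I*√3673 ≈ 60.605*I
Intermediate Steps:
S(D, Q) = -45 (S(D, Q) = -5 + 10*(-4) = -5 - 40 = -45)
√(p + S(106, -199)) = √(-3628 - 45) = √(-3673) = I*√3673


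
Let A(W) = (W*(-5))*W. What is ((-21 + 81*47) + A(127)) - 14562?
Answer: -91421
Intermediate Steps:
A(W) = -5*W² (A(W) = (-5*W)*W = -5*W²)
((-21 + 81*47) + A(127)) - 14562 = ((-21 + 81*47) - 5*127²) - 14562 = ((-21 + 3807) - 5*16129) - 14562 = (3786 - 80645) - 14562 = -76859 - 14562 = -91421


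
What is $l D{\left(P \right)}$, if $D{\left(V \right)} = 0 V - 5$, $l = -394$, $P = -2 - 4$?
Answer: $1970$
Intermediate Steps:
$P = -6$
$D{\left(V \right)} = -5$ ($D{\left(V \right)} = 0 - 5 = -5$)
$l D{\left(P \right)} = \left(-394\right) \left(-5\right) = 1970$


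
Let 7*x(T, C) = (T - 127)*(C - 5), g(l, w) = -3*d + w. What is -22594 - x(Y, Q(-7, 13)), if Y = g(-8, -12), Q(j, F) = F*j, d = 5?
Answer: -24706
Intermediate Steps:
g(l, w) = -15 + w (g(l, w) = -3*5 + w = -15 + w)
Y = -27 (Y = -15 - 12 = -27)
x(T, C) = (-127 + T)*(-5 + C)/7 (x(T, C) = ((T - 127)*(C - 5))/7 = ((-127 + T)*(-5 + C))/7 = (-127 + T)*(-5 + C)/7)
-22594 - x(Y, Q(-7, 13)) = -22594 - (635/7 - 1651*(-7)/7 - 5/7*(-27) + (⅐)*(13*(-7))*(-27)) = -22594 - (635/7 - 127/7*(-91) + 135/7 + (⅐)*(-91)*(-27)) = -22594 - (635/7 + 1651 + 135/7 + 351) = -22594 - 1*2112 = -22594 - 2112 = -24706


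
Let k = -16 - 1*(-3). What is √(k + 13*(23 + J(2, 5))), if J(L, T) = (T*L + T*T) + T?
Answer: √806 ≈ 28.390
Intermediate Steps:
k = -13 (k = -16 + 3 = -13)
J(L, T) = T + T² + L*T (J(L, T) = (L*T + T²) + T = (T² + L*T) + T = T + T² + L*T)
√(k + 13*(23 + J(2, 5))) = √(-13 + 13*(23 + 5*(1 + 2 + 5))) = √(-13 + 13*(23 + 5*8)) = √(-13 + 13*(23 + 40)) = √(-13 + 13*63) = √(-13 + 819) = √806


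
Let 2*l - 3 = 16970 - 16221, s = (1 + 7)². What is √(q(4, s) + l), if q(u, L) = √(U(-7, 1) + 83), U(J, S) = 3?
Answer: √(376 + √86) ≈ 19.628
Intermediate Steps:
s = 64 (s = 8² = 64)
l = 376 (l = 3/2 + (16970 - 16221)/2 = 3/2 + (½)*749 = 3/2 + 749/2 = 376)
q(u, L) = √86 (q(u, L) = √(3 + 83) = √86)
√(q(4, s) + l) = √(√86 + 376) = √(376 + √86)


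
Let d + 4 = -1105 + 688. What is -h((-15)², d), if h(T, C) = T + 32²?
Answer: -1249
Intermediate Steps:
d = -421 (d = -4 + (-1105 + 688) = -4 - 417 = -421)
h(T, C) = 1024 + T (h(T, C) = T + 1024 = 1024 + T)
-h((-15)², d) = -(1024 + (-15)²) = -(1024 + 225) = -1*1249 = -1249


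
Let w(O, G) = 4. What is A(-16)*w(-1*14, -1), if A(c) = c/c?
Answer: 4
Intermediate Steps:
A(c) = 1
A(-16)*w(-1*14, -1) = 1*4 = 4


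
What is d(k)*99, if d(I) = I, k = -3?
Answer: -297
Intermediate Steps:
d(k)*99 = -3*99 = -297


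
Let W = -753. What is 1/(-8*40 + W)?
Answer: -1/1073 ≈ -0.00093197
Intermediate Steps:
1/(-8*40 + W) = 1/(-8*40 - 753) = 1/(-320 - 753) = 1/(-1073) = -1/1073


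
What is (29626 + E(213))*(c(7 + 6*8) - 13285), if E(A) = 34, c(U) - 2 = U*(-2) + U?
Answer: -395605080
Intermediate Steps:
c(U) = 2 - U (c(U) = 2 + (U*(-2) + U) = 2 + (-2*U + U) = 2 - U)
(29626 + E(213))*(c(7 + 6*8) - 13285) = (29626 + 34)*((2 - (7 + 6*8)) - 13285) = 29660*((2 - (7 + 48)) - 13285) = 29660*((2 - 1*55) - 13285) = 29660*((2 - 55) - 13285) = 29660*(-53 - 13285) = 29660*(-13338) = -395605080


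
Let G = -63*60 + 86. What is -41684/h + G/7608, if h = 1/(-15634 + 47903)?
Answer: -5116764190631/3804 ≈ -1.3451e+9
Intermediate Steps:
h = 1/32269 ≈ 3.0989e-5
G = -3694 (G = -3780 + 86 = -3694)
-41684/h + G/7608 = -41684/1/32269 - 3694/7608 = -41684*32269 - 3694*1/7608 = -1345100996 - 1847/3804 = -5116764190631/3804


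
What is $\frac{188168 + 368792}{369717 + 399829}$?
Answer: $\frac{278480}{384773} \approx 0.72375$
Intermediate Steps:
$\frac{188168 + 368792}{369717 + 399829} = \frac{556960}{769546} = 556960 \cdot \frac{1}{769546} = \frac{278480}{384773}$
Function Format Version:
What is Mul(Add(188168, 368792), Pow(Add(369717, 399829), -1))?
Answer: Rational(278480, 384773) ≈ 0.72375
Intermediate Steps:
Mul(Add(188168, 368792), Pow(Add(369717, 399829), -1)) = Mul(556960, Pow(769546, -1)) = Mul(556960, Rational(1, 769546)) = Rational(278480, 384773)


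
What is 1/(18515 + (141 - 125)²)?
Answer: 1/18771 ≈ 5.3274e-5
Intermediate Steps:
1/(18515 + (141 - 125)²) = 1/(18515 + 16²) = 1/(18515 + 256) = 1/18771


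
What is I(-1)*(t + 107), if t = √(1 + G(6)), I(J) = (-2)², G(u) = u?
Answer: 428 + 4*√7 ≈ 438.58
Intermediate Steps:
I(J) = 4
t = √7 (t = √(1 + 6) = √7 ≈ 2.6458)
I(-1)*(t + 107) = 4*(√7 + 107) = 4*(107 + √7) = 428 + 4*√7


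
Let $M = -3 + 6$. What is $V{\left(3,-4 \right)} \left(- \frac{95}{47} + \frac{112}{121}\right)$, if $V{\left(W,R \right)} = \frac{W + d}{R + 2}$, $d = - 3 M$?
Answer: $- \frac{18693}{5687} \approx -3.287$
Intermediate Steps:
$M = 3$
$d = -9$ ($d = \left(-3\right) 3 = -9$)
$V{\left(W,R \right)} = \frac{-9 + W}{2 + R}$ ($V{\left(W,R \right)} = \frac{W - 9}{R + 2} = \frac{-9 + W}{2 + R}$)
$V{\left(3,-4 \right)} \left(- \frac{95}{47} + \frac{112}{121}\right) = \frac{-9 + 3}{2 - 4} \left(- \frac{95}{47} + \frac{112}{121}\right) = \frac{1}{-2} \left(-6\right) \left(\left(-95\right) \frac{1}{47} + 112 \cdot \frac{1}{121}\right) = \left(- \frac{1}{2}\right) \left(-6\right) \left(- \frac{95}{47} + \frac{112}{121}\right) = 3 \left(- \frac{6231}{5687}\right) = - \frac{18693}{5687}$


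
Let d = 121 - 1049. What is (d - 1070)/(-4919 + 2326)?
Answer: 1998/2593 ≈ 0.77054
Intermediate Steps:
d = -928
(d - 1070)/(-4919 + 2326) = (-928 - 1070)/(-4919 + 2326) = -1998/(-2593) = -1998*(-1/2593) = 1998/2593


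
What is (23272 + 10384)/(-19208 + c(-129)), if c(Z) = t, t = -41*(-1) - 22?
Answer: -33656/19189 ≈ -1.7539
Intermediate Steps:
t = 19 (t = 41 - 22 = 19)
c(Z) = 19
(23272 + 10384)/(-19208 + c(-129)) = (23272 + 10384)/(-19208 + 19) = 33656/(-19189) = 33656*(-1/19189) = -33656/19189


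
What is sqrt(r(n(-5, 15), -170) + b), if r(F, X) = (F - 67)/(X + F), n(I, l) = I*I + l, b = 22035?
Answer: sqrt(372395010)/130 ≈ 148.44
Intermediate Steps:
n(I, l) = l + I**2 (n(I, l) = I**2 + l = l + I**2)
r(F, X) = (-67 + F)/(F + X)
sqrt(r(n(-5, 15), -170) + b) = sqrt((-67 + (15 + (-5)**2))/((15 + (-5)**2) - 170) + 22035) = sqrt((-67 + (15 + 25))/((15 + 25) - 170) + 22035) = sqrt((-67 + 40)/(40 - 170) + 22035) = sqrt(-27/(-130) + 22035) = sqrt(-1/130*(-27) + 22035) = sqrt(27/130 + 22035) = sqrt(2864577/130) = sqrt(372395010)/130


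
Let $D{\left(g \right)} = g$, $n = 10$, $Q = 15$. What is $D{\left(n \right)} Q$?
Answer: $150$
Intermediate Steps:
$D{\left(n \right)} Q = 10 \cdot 15 = 150$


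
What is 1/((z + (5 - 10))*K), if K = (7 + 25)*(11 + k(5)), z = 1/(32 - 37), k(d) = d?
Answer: -5/13312 ≈ -0.00037560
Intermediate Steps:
z = -⅕ (z = 1/(-5) = -⅕ ≈ -0.20000)
K = 512 (K = (7 + 25)*(11 + 5) = 32*16 = 512)
1/((z + (5 - 10))*K) = 1/((-⅕ + (5 - 10))*512) = 1/((-⅕ - 5)*512) = 1/(-26/5*512) = 1/(-13312/5) = -5/13312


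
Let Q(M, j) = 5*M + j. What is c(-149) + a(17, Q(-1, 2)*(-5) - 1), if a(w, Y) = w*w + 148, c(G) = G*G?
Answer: 22638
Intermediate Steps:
Q(M, j) = j + 5*M
c(G) = G²
a(w, Y) = 148 + w² (a(w, Y) = w² + 148 = 148 + w²)
c(-149) + a(17, Q(-1, 2)*(-5) - 1) = (-149)² + (148 + 17²) = 22201 + (148 + 289) = 22201 + 437 = 22638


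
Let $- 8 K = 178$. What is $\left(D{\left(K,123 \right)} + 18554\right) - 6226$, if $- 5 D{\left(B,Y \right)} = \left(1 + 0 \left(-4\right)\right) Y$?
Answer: $\frac{61517}{5} \approx 12303.0$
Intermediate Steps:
$K = - \frac{89}{4}$ ($K = \left(- \frac{1}{8}\right) 178 = - \frac{89}{4} \approx -22.25$)
$D{\left(B,Y \right)} = - \frac{Y}{5}$ ($D{\left(B,Y \right)} = - \frac{\left(1 + 0 \left(-4\right)\right) Y}{5} = - \frac{\left(1 + 0\right) Y}{5} = - \frac{1 Y}{5} = - \frac{Y}{5}$)
$\left(D{\left(K,123 \right)} + 18554\right) - 6226 = \left(\left(- \frac{1}{5}\right) 123 + 18554\right) - 6226 = \left(- \frac{123}{5} + 18554\right) - 6226 = \frac{92647}{5} - 6226 = \frac{61517}{5}$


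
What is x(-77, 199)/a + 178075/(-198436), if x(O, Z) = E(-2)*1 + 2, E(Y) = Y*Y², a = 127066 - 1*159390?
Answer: -1438726421/1603561316 ≈ -0.89721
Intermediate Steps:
a = -32324 (a = 127066 - 159390 = -32324)
E(Y) = Y³
x(O, Z) = -6 (x(O, Z) = (-2)³*1 + 2 = -8*1 + 2 = -8 + 2 = -6)
x(-77, 199)/a + 178075/(-198436) = -6/(-32324) + 178075/(-198436) = -6*(-1/32324) + 178075*(-1/198436) = 3/16162 - 178075/198436 = -1438726421/1603561316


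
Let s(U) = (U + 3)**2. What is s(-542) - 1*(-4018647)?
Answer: 4309168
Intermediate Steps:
s(U) = (3 + U)**2
s(-542) - 1*(-4018647) = (3 - 542)**2 - 1*(-4018647) = (-539)**2 + 4018647 = 290521 + 4018647 = 4309168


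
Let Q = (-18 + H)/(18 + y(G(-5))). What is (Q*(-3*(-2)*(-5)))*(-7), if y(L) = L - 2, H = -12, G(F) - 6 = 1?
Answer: -6300/23 ≈ -273.91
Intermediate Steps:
G(F) = 7 (G(F) = 6 + 1 = 7)
y(L) = -2 + L
Q = -30/23 (Q = (-18 - 12)/(18 + (-2 + 7)) = -30/(18 + 5) = -30/23 ≈ -1.3043)
(Q*(-3*(-2)*(-5)))*(-7) = -30*(-3*(-2))*(-5)/23*(-7) = -180*(-5)/23*(-7) = -30/23*(-30)*(-7) = (900/23)*(-7) = -6300/23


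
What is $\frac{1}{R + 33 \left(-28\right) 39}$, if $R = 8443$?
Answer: $- \frac{1}{27593} \approx -3.6241 \cdot 10^{-5}$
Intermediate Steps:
$\frac{1}{R + 33 \left(-28\right) 39} = \frac{1}{8443 + 33 \left(-28\right) 39} = \frac{1}{8443 - 36036} = \frac{1}{-27593} = - \frac{1}{27593}$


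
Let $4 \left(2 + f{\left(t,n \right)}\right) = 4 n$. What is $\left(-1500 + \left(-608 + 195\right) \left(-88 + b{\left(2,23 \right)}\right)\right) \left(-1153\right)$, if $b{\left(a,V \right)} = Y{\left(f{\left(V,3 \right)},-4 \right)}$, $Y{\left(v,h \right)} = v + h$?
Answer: $-41603699$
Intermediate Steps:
$f{\left(t,n \right)} = -2 + n$ ($f{\left(t,n \right)} = -2 + \frac{4 n}{4} = -2 + n$)
$Y{\left(v,h \right)} = h + v$
$b{\left(a,V \right)} = -3$ ($b{\left(a,V \right)} = -4 + \left(-2 + 3\right) = -4 + 1 = -3$)
$\left(-1500 + \left(-608 + 195\right) \left(-88 + b{\left(2,23 \right)}\right)\right) \left(-1153\right) = \left(-1500 + \left(-608 + 195\right) \left(-88 - 3\right)\right) \left(-1153\right) = \left(-1500 - -37583\right) \left(-1153\right) = \left(-1500 + 37583\right) \left(-1153\right) = 36083 \left(-1153\right) = -41603699$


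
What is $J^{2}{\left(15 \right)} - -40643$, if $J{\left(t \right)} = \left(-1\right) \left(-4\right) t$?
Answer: $44243$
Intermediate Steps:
$J{\left(t \right)} = 4 t$
$J^{2}{\left(15 \right)} - -40643 = \left(4 \cdot 15\right)^{2} - -40643 = 60^{2} + 40643 = 3600 + 40643 = 44243$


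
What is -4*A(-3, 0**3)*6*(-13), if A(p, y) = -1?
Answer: -312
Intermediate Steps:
-4*A(-3, 0**3)*6*(-13) = -(-4)*6*(-13) = -4*(-6)*(-13) = 24*(-13) = -312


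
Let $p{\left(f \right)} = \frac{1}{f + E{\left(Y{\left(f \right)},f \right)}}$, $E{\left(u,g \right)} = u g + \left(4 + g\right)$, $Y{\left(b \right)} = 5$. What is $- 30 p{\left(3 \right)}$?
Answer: $- \frac{6}{5} \approx -1.2$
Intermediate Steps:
$E{\left(u,g \right)} = 4 + g + g u$ ($E{\left(u,g \right)} = g u + \left(4 + g\right) = 4 + g + g u$)
$p{\left(f \right)} = \frac{1}{4 + 7 f}$ ($p{\left(f \right)} = \frac{1}{f + \left(4 + f + f 5\right)} = \frac{1}{f + \left(4 + f + 5 f\right)} = \frac{1}{f + \left(4 + 6 f\right)} = \frac{1}{4 + 7 f}$)
$- 30 p{\left(3 \right)} = - \frac{30}{4 + 7 \cdot 3} = - \frac{30}{4 + 21} = - \frac{30}{25} = \left(-30\right) \frac{1}{25} = - \frac{6}{5}$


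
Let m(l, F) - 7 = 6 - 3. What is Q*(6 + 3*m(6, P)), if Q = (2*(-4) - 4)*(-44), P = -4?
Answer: 19008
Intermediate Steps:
m(l, F) = 10 (m(l, F) = 7 + (6 - 3) = 7 + 3 = 10)
Q = 528 (Q = (-8 - 4)*(-44) = -12*(-44) = 528)
Q*(6 + 3*m(6, P)) = 528*(6 + 3*10) = 528*(6 + 30) = 528*36 = 19008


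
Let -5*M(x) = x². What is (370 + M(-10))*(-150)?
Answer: -52500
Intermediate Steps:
M(x) = -x²/5
(370 + M(-10))*(-150) = (370 - ⅕*(-10)²)*(-150) = (370 - ⅕*100)*(-150) = (370 - 20)*(-150) = 350*(-150) = -52500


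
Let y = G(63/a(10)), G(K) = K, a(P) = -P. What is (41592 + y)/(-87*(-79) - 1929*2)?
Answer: 138619/10050 ≈ 13.793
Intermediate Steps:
y = -63/10 (y = 63/((-1*10)) = 63/(-10) = 63*(-⅒) = -63/10 ≈ -6.3000)
(41592 + y)/(-87*(-79) - 1929*2) = (41592 - 63/10)/(-87*(-79) - 1929*2) = 415857/(10*(6873 - 3858)) = (415857/10)/3015 = (415857/10)*(1/3015) = 138619/10050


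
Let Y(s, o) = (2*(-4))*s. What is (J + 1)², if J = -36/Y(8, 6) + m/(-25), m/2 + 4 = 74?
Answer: 104329/6400 ≈ 16.301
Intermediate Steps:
Y(s, o) = -8*s
m = 140 (m = -8 + 2*74 = -8 + 148 = 140)
J = -403/80 (J = -36/((-8*8)) + 140/(-25) = -36/(-64) + 140*(-1/25) = -36*(-1/64) - 28/5 = 9/16 - 28/5 = -403/80 ≈ -5.0375)
(J + 1)² = (-403/80 + 1)² = (-323/80)² = 104329/6400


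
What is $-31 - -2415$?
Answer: $2384$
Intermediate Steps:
$-31 - -2415 = -31 + 2415 = 2384$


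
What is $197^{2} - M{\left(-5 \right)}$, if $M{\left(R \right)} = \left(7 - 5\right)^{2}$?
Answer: $38805$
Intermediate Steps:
$M{\left(R \right)} = 4$ ($M{\left(R \right)} = 2^{2} = 4$)
$197^{2} - M{\left(-5 \right)} = 197^{2} - 4 = 38809 - 4 = 38805$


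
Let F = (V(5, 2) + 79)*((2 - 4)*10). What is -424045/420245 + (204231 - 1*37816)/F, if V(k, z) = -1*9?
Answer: -403021341/3361960 ≈ -119.88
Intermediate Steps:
V(k, z) = -9
F = -1400 (F = (-9 + 79)*((2 - 4)*10) = 70*(-2*10) = 70*(-20) = -1400)
-424045/420245 + (204231 - 1*37816)/F = -424045/420245 + (204231 - 1*37816)/(-1400) = -424045*1/420245 + (204231 - 37816)*(-1/1400) = -84809/84049 + 166415*(-1/1400) = -84809/84049 - 33283/280 = -403021341/3361960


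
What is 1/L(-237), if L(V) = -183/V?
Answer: 79/61 ≈ 1.2951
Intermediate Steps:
1/L(-237) = 1/(-183/(-237)) = 1/(-183*(-1/237)) = 1/(61/79) = 79/61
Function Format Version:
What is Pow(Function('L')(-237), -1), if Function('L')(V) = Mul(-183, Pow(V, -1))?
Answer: Rational(79, 61) ≈ 1.2951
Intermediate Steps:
Pow(Function('L')(-237), -1) = Pow(Mul(-183, Pow(-237, -1)), -1) = Pow(Mul(-183, Rational(-1, 237)), -1) = Pow(Rational(61, 79), -1) = Rational(79, 61)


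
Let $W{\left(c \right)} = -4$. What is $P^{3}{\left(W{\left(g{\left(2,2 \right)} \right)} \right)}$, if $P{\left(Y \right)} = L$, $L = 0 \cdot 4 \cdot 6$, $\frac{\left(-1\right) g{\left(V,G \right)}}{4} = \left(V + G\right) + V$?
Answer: $0$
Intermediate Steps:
$g{\left(V,G \right)} = - 8 V - 4 G$ ($g{\left(V,G \right)} = - 4 \left(\left(V + G\right) + V\right) = - 4 \left(\left(G + V\right) + V\right) = - 4 \left(G + 2 V\right) = - 8 V - 4 G$)
$L = 0$ ($L = 0 \cdot 6 = 0$)
$P{\left(Y \right)} = 0$
$P^{3}{\left(W{\left(g{\left(2,2 \right)} \right)} \right)} = 0^{3} = 0$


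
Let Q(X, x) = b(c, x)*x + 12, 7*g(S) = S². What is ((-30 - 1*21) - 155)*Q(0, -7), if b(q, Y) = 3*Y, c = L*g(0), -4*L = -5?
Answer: -32754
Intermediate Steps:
g(S) = S²/7
L = 5/4 (L = -¼*(-5) = 5/4 ≈ 1.2500)
c = 0 (c = 5*((⅐)*0²)/4 = 5*((⅐)*0)/4 = (5/4)*0 = 0)
Q(X, x) = 12 + 3*x² (Q(X, x) = (3*x)*x + 12 = 3*x² + 12 = 12 + 3*x²)
((-30 - 1*21) - 155)*Q(0, -7) = ((-30 - 1*21) - 155)*(12 + 3*(-7)²) = ((-30 - 21) - 155)*(12 + 3*49) = (-51 - 155)*(12 + 147) = -206*159 = -32754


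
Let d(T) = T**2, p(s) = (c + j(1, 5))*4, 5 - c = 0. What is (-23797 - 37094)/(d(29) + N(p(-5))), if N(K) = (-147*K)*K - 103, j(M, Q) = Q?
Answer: 20297/78154 ≈ 0.25971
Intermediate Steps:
c = 5 (c = 5 - 1*0 = 5 + 0 = 5)
p(s) = 40 (p(s) = (5 + 5)*4 = 10*4 = 40)
N(K) = -103 - 147*K**2 (N(K) = -147*K**2 - 103 = -103 - 147*K**2)
(-23797 - 37094)/(d(29) + N(p(-5))) = (-23797 - 37094)/(29**2 + (-103 - 147*40**2)) = -60891/(841 + (-103 - 147*1600)) = -60891/(841 + (-103 - 235200)) = -60891/(841 - 235303) = -60891/(-234462) = -60891*(-1/234462) = 20297/78154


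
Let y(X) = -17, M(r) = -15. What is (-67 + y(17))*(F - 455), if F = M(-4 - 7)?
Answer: 39480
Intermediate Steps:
F = -15
(-67 + y(17))*(F - 455) = (-67 - 17)*(-15 - 455) = -84*(-470) = 39480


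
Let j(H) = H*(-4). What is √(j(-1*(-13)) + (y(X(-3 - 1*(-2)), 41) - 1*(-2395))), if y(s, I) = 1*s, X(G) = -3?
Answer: 6*√65 ≈ 48.374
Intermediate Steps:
y(s, I) = s
j(H) = -4*H
√(j(-1*(-13)) + (y(X(-3 - 1*(-2)), 41) - 1*(-2395))) = √(-(-4)*(-13) + (-3 - 1*(-2395))) = √(-4*13 + (-3 + 2395)) = √(-52 + 2392) = √2340 = 6*√65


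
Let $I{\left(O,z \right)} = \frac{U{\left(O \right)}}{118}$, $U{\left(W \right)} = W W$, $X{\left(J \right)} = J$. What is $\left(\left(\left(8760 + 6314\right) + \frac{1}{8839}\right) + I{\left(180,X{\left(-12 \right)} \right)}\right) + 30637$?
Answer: $\frac{23981524070}{521501} \approx 45986.0$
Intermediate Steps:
$U{\left(W \right)} = W^{2}$
$I{\left(O,z \right)} = \frac{O^{2}}{118}$
$\left(\left(\left(8760 + 6314\right) + \frac{1}{8839}\right) + I{\left(180,X{\left(-12 \right)} \right)}\right) + 30637 = \left(\left(\left(8760 + 6314\right) + \frac{1}{8839}\right) + \frac{180^{2}}{118}\right) + 30637 = \left(\left(15074 + \frac{1}{8839}\right) + \frac{1}{118} \cdot 32400\right) + 30637 = \left(\frac{133239087}{8839} + \frac{16200}{59}\right) + 30637 = \frac{8004297933}{521501} + 30637 = \frac{23981524070}{521501}$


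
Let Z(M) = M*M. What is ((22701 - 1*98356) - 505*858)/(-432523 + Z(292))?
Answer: 508945/347259 ≈ 1.4656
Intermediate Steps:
Z(M) = M²
((22701 - 1*98356) - 505*858)/(-432523 + Z(292)) = ((22701 - 1*98356) - 505*858)/(-432523 + 292²) = ((22701 - 98356) - 433290)/(-432523 + 85264) = (-75655 - 433290)/(-347259) = -508945*(-1/347259) = 508945/347259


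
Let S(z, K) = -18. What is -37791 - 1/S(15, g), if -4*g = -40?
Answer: -680237/18 ≈ -37791.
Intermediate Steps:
g = 10 (g = -¼*(-40) = 10)
-37791 - 1/S(15, g) = -37791 - 1/(-18) = -37791 - 1*(-1/18) = -37791 + 1/18 = -680237/18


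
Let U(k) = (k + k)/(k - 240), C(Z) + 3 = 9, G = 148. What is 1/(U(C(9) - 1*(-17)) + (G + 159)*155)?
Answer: 217/10325899 ≈ 2.1015e-5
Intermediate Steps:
C(Z) = 6 (C(Z) = -3 + 9 = 6)
U(k) = 2*k/(-240 + k) (U(k) = (2*k)/(-240 + k) = 2*k/(-240 + k))
1/(U(C(9) - 1*(-17)) + (G + 159)*155) = 1/(2*(6 - 1*(-17))/(-240 + (6 - 1*(-17))) + (148 + 159)*155) = 1/(2*(6 + 17)/(-240 + (6 + 17)) + 307*155) = 1/(2*23/(-240 + 23) + 47585) = 1/(2*23/(-217) + 47585) = 1/(2*23*(-1/217) + 47585) = 1/(-46/217 + 47585) = 1/(10325899/217) = 217/10325899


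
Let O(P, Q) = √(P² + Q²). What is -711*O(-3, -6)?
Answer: -2133*√5 ≈ -4769.5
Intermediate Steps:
-711*O(-3, -6) = -711*√((-3)² + (-6)²) = -711*√(9 + 36) = -2133*√5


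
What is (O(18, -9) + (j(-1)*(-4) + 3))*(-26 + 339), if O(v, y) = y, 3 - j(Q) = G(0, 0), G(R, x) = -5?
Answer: -11894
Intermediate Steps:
j(Q) = 8 (j(Q) = 3 - 1*(-5) = 3 + 5 = 8)
(O(18, -9) + (j(-1)*(-4) + 3))*(-26 + 339) = (-9 + (8*(-4) + 3))*(-26 + 339) = (-9 + (-32 + 3))*313 = (-9 - 29)*313 = -38*313 = -11894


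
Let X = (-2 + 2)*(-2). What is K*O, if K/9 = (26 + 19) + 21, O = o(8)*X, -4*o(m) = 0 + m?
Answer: 0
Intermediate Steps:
o(m) = -m/4 (o(m) = -(0 + m)/4 = -m/4)
X = 0 (X = 0*(-2) = 0)
O = 0 (O = -1/4*8*0 = -2*0 = 0)
K = 594 (K = 9*((26 + 19) + 21) = 9*(45 + 21) = 9*66 = 594)
K*O = 594*0 = 0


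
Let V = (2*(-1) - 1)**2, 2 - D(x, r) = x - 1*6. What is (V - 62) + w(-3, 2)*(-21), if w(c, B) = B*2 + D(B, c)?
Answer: -263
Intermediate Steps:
D(x, r) = 8 - x (D(x, r) = 2 - (x - 1*6) = 2 - (x - 6) = 2 - (-6 + x) = 2 + (6 - x) = 8 - x)
w(c, B) = 8 + B (w(c, B) = B*2 + (8 - B) = 2*B + (8 - B) = 8 + B)
V = 9 (V = (-2 - 1)**2 = (-3)**2 = 9)
(V - 62) + w(-3, 2)*(-21) = (9 - 62) + (8 + 2)*(-21) = -53 + 10*(-21) = -53 - 210 = -263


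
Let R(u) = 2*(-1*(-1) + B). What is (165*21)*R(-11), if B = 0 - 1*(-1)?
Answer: 13860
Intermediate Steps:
B = 1 (B = 0 + 1 = 1)
R(u) = 4 (R(u) = 2*(-1*(-1) + 1) = 2*(1 + 1) = 2*2 = 4)
(165*21)*R(-11) = (165*21)*4 = 3465*4 = 13860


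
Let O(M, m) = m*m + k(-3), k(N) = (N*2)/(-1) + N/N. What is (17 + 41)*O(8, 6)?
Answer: 2494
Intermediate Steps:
k(N) = 1 - 2*N (k(N) = (2*N)*(-1) + 1 = -2*N + 1 = 1 - 2*N)
O(M, m) = 7 + m**2 (O(M, m) = m*m + (1 - 2*(-3)) = m**2 + (1 + 6) = m**2 + 7 = 7 + m**2)
(17 + 41)*O(8, 6) = (17 + 41)*(7 + 6**2) = 58*(7 + 36) = 58*43 = 2494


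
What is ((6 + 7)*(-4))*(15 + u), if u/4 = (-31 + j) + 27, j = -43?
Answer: 8996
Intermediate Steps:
u = -188 (u = 4*((-31 - 43) + 27) = 4*(-74 + 27) = 4*(-47) = -188)
((6 + 7)*(-4))*(15 + u) = ((6 + 7)*(-4))*(15 - 188) = (13*(-4))*(-173) = -52*(-173) = 8996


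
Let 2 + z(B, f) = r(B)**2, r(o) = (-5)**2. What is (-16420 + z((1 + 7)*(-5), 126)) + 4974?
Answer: -10823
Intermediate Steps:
r(o) = 25
z(B, f) = 623 (z(B, f) = -2 + 25**2 = -2 + 625 = 623)
(-16420 + z((1 + 7)*(-5), 126)) + 4974 = (-16420 + 623) + 4974 = -15797 + 4974 = -10823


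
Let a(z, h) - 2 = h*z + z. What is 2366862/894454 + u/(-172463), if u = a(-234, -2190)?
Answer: -24984131203/77130110101 ≈ -0.32392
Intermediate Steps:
a(z, h) = 2 + z + h*z (a(z, h) = 2 + (h*z + z) = 2 + (z + h*z) = 2 + z + h*z)
u = 512228 (u = 2 - 234 - 2190*(-234) = 2 - 234 + 512460 = 512228)
2366862/894454 + u/(-172463) = 2366862/894454 + 512228/(-172463) = 2366862*(1/894454) + 512228*(-1/172463) = 1183431/447227 - 512228/172463 = -24984131203/77130110101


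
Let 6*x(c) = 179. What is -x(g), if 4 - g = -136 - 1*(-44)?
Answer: -179/6 ≈ -29.833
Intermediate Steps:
g = 96 (g = 4 - (-136 - 1*(-44)) = 4 - (-136 + 44) = 4 - 1*(-92) = 4 + 92 = 96)
x(c) = 179/6 (x(c) = (1/6)*179 = 179/6)
-x(g) = -1*179/6 = -179/6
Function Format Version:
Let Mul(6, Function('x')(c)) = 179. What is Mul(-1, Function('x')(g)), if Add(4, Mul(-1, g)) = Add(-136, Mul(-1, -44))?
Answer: Rational(-179, 6) ≈ -29.833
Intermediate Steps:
g = 96 (g = Add(4, Mul(-1, Add(-136, Mul(-1, -44)))) = Add(4, Mul(-1, Add(-136, 44))) = Add(4, Mul(-1, -92)) = Add(4, 92) = 96)
Function('x')(c) = Rational(179, 6) (Function('x')(c) = Mul(Rational(1, 6), 179) = Rational(179, 6))
Mul(-1, Function('x')(g)) = Mul(-1, Rational(179, 6)) = Rational(-179, 6)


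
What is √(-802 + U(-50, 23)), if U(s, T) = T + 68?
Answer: 3*I*√79 ≈ 26.665*I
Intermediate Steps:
U(s, T) = 68 + T
√(-802 + U(-50, 23)) = √(-802 + (68 + 23)) = √(-802 + 91) = √(-711) = 3*I*√79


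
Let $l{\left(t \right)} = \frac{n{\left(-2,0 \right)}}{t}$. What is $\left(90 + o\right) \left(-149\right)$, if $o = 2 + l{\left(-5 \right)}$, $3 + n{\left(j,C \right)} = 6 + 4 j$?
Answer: $-13857$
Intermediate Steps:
$n{\left(j,C \right)} = 3 + 4 j$ ($n{\left(j,C \right)} = -3 + \left(6 + 4 j\right) = 3 + 4 j$)
$l{\left(t \right)} = - \frac{5}{t}$ ($l{\left(t \right)} = \frac{3 + 4 \left(-2\right)}{t} = \frac{3 - 8}{t} = - \frac{5}{t}$)
$o = 3$ ($o = 2 - \frac{5}{-5} = 2 - -1 = 2 + 1 = 3$)
$\left(90 + o\right) \left(-149\right) = \left(90 + 3\right) \left(-149\right) = 93 \left(-149\right) = -13857$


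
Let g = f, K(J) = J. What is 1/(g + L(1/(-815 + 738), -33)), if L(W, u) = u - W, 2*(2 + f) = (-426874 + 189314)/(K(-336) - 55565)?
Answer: -4304377/141451234 ≈ -0.030430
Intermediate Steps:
f = 6978/55901 (f = -2 + ((-426874 + 189314)/(-336 - 55565))/2 = -2 + (-237560/(-55901))/2 = -2 + (-237560*(-1/55901))/2 = -2 + (½)*(237560/55901) = -2 + 118780/55901 = 6978/55901 ≈ 0.12483)
g = 6978/55901 ≈ 0.12483
1/(g + L(1/(-815 + 738), -33)) = 1/(6978/55901 + (-33 - 1/(-815 + 738))) = 1/(6978/55901 + (-33 - 1/(-77))) = 1/(6978/55901 + (-33 - 1*(-1/77))) = 1/(6978/55901 + (-33 + 1/77)) = 1/(6978/55901 - 2540/77) = 1/(-141451234/4304377) = -4304377/141451234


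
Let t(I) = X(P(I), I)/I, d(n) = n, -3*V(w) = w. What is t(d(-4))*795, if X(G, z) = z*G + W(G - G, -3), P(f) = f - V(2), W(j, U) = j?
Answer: -2650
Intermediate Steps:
V(w) = -w/3
P(f) = 2/3 + f (P(f) = f - (-1)*2/3 = f - 1*(-2/3) = f + 2/3 = 2/3 + f)
X(G, z) = G*z (X(G, z) = z*G + (G - G) = G*z + 0 = G*z)
t(I) = 2/3 + I (t(I) = ((2/3 + I)*I)/I = (I*(2/3 + I))/I = 2/3 + I)
t(d(-4))*795 = (2/3 - 4)*795 = -10/3*795 = -2650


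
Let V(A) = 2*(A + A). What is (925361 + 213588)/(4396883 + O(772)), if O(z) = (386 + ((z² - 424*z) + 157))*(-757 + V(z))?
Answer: 1138949/631899752 ≈ 0.0018024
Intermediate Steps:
V(A) = 4*A (V(A) = 2*(2*A) = 4*A)
O(z) = (-757 + 4*z)*(543 + z² - 424*z) (O(z) = (386 + ((z² - 424*z) + 157))*(-757 + 4*z) = (386 + (157 + z² - 424*z))*(-757 + 4*z) = (543 + z² - 424*z)*(-757 + 4*z) = (-757 + 4*z)*(543 + z² - 424*z))
(925361 + 213588)/(4396883 + O(772)) = (925361 + 213588)/(4396883 + (-411051 - 2453*772² + 4*772³ + 323140*772)) = 1138949/(4396883 + (-411051 - 2453*595984 + 4*460099648 + 249464080)) = 1138949/(4396883 + (-411051 - 1461948752 + 1840398592 + 249464080)) = 1138949/(4396883 + 627502869) = 1138949/631899752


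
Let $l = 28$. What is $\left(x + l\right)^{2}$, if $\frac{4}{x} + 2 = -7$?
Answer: $\frac{61504}{81} \approx 759.31$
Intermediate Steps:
$x = - \frac{4}{9}$ ($x = \frac{4}{-2 - 7} = \frac{4}{-9} = 4 \left(- \frac{1}{9}\right) = - \frac{4}{9} \approx -0.44444$)
$\left(x + l\right)^{2} = \left(- \frac{4}{9} + 28\right)^{2} = \left(\frac{248}{9}\right)^{2} = \frac{61504}{81}$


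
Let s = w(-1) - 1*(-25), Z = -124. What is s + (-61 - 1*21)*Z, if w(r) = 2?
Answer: 10195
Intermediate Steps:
s = 27 (s = 2 - 1*(-25) = 2 + 25 = 27)
s + (-61 - 1*21)*Z = 27 + (-61 - 1*21)*(-124) = 27 + (-61 - 21)*(-124) = 27 - 82*(-124) = 27 + 10168 = 10195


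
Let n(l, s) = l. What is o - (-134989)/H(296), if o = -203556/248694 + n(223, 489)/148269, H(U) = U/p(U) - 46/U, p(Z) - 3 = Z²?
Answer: -3585931162058426291717/4038539191171683 ≈ -8.8793e+5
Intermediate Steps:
p(Z) = 3 + Z²
H(U) = -46/U + U/(3 + U²) (H(U) = U/(3 + U²) - 46/U = -46/U + U/(3 + U²))
o = -5020930967/6145601781 (o = -203556/248694 + 223/148269 = -203556*1/248694 + 223*(1/148269) = -33926/41449 + 223/148269 = -5020930967/6145601781 ≈ -0.81700)
o - (-134989)/H(296) = -5020930967/6145601781 - (-134989)/(3*(-46 - 15*296²)/(296*(3 + 296²))) = -5020930967/6145601781 - (-134989)/(3*(1/296)*(-46 - 15*87616)/(3 + 87616)) = -5020930967/6145601781 - (-134989)/(3*(1/296)*(-46 - 1314240)/87619) = -5020930967/6145601781 - (-134989)/(3*(1/296)*(1/87619)*(-1314286)) = -5020930967/6145601781 - (-134989)/(-1971429/12967612) = -5020930967/6145601781 - (-134989)*(-12967612)/1971429 = -5020930967/6145601781 - 1*1750484976268/1971429 = -5020930967/6145601781 - 1750484976268/1971429 = -3585931162058426291717/4038539191171683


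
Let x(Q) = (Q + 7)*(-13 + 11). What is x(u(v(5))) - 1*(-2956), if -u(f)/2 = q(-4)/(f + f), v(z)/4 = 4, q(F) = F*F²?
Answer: 2934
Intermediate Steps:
q(F) = F³
v(z) = 16 (v(z) = 4*4 = 16)
u(f) = 64/f (u(f) = -2*(-4)³/(f + f) = -(-128)/(2*f) = -(-128)*1/(2*f) = -(-64)/f = 64/f)
x(Q) = -14 - 2*Q (x(Q) = (7 + Q)*(-2) = -14 - 2*Q)
x(u(v(5))) - 1*(-2956) = (-14 - 128/16) - 1*(-2956) = (-14 - 128/16) + 2956 = (-14 - 2*4) + 2956 = (-14 - 8) + 2956 = -22 + 2956 = 2934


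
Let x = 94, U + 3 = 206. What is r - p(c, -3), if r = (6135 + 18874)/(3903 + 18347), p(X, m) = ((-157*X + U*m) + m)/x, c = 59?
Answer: 623791/5875 ≈ 106.18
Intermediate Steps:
U = 203 (U = -3 + 206 = 203)
p(X, m) = -157*X/94 + 102*m/47 (p(X, m) = ((-157*X + 203*m) + m)/94 = (-157*X + 204*m)*(1/94) = -157*X/94 + 102*m/47)
r = 281/250 (r = 25009/22250 = 25009*(1/22250) = 281/250 ≈ 1.1240)
r - p(c, -3) = 281/250 - (-157/94*59 + (102/47)*(-3)) = 281/250 - (-9263/94 - 306/47) = 281/250 - 1*(-9875/94) = 281/250 + 9875/94 = 623791/5875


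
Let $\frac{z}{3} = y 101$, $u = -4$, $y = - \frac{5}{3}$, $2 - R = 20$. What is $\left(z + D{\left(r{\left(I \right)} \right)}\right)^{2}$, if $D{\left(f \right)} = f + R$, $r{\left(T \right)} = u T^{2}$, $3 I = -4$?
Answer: $\frac{22762441}{81} \approx 2.8102 \cdot 10^{5}$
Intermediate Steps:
$R = -18$ ($R = 2 - 20 = -18$)
$y = - \frac{5}{3}$ ($y = \left(-5\right) \frac{1}{3} = - \frac{5}{3} \approx -1.6667$)
$I = - \frac{4}{3}$ ($I = \frac{1}{3} \left(-4\right) = - \frac{4}{3} \approx -1.3333$)
$r{\left(T \right)} = - 4 T^{2}$
$z = -505$ ($z = 3 \left(\left(- \frac{5}{3}\right) 101\right) = 3 \left(- \frac{505}{3}\right) = -505$)
$D{\left(f \right)} = -18 + f$ ($D{\left(f \right)} = f - 18 = -18 + f$)
$\left(z + D{\left(r{\left(I \right)} \right)}\right)^{2} = \left(-505 - \left(18 + 4 \left(- \frac{4}{3}\right)^{2}\right)\right)^{2} = \left(-505 - \frac{226}{9}\right)^{2} = \left(- \frac{4771}{9}\right)^{2} = \frac{22762441}{81}$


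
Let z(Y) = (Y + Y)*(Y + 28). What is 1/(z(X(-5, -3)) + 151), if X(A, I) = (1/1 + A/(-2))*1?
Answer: 2/743 ≈ 0.0026918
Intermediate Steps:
X(A, I) = 1 - A/2 (X(A, I) = (1*1 + A*(-½))*1 = (1 - A/2)*1 = 1 - A/2)
z(Y) = 2*Y*(28 + Y) (z(Y) = (2*Y)*(28 + Y) = 2*Y*(28 + Y))
1/(z(X(-5, -3)) + 151) = 1/(2*(1 - ½*(-5))*(28 + (1 - ½*(-5))) + 151) = 1/(2*(1 + 5/2)*(28 + (1 + 5/2)) + 151) = 1/(2*(7/2)*(28 + 7/2) + 151) = 1/(2*(7/2)*(63/2) + 151) = 1/(441/2 + 151) = 1/(743/2) = 2/743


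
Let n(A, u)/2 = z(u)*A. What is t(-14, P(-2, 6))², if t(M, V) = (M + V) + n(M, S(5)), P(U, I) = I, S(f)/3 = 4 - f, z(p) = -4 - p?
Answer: 400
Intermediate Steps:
S(f) = 12 - 3*f (S(f) = 3*(4 - f) = 12 - 3*f)
n(A, u) = 2*A*(-4 - u) (n(A, u) = 2*((-4 - u)*A) = 2*(A*(-4 - u)) = 2*A*(-4 - u))
t(M, V) = V - M (t(M, V) = (M + V) - 2*M*(4 + (12 - 3*5)) = (M + V) - 2*M*(4 + (12 - 15)) = (M + V) - 2*M*(4 - 3) = (M + V) - 2*M*1 = (M + V) - 2*M = V - M)
t(-14, P(-2, 6))² = (6 - 1*(-14))² = (6 + 14)² = 20² = 400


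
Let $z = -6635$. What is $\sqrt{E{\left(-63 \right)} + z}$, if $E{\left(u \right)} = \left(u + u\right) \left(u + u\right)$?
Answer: $\sqrt{9241} \approx 96.13$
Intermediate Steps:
$E{\left(u \right)} = 4 u^{2}$ ($E{\left(u \right)} = 2 u 2 u = 4 u^{2}$)
$\sqrt{E{\left(-63 \right)} + z} = \sqrt{4 \left(-63\right)^{2} - 6635} = \sqrt{4 \cdot 3969 - 6635} = \sqrt{15876 - 6635} = \sqrt{9241}$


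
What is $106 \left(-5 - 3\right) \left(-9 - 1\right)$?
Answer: $8480$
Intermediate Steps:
$106 \left(-5 - 3\right) \left(-9 - 1\right) = 106 \left(-5 - 3\right) \left(-10\right) = 106 \left(\left(-8\right) \left(-10\right)\right) = 106 \cdot 80 = 8480$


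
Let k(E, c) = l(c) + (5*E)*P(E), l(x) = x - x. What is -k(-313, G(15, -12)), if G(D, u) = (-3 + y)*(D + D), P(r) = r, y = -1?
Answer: -489845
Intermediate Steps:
l(x) = 0
G(D, u) = -8*D (G(D, u) = (-3 - 1)*(D + D) = -8*D)
k(E, c) = 5*E**2 (k(E, c) = 0 + (5*E)*E = 0 + 5*E**2 = 5*E**2)
-k(-313, G(15, -12)) = -5*(-313)**2 = -5*97969 = -1*489845 = -489845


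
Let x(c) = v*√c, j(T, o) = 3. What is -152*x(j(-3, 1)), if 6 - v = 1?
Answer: -760*√3 ≈ -1316.4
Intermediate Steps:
v = 5 (v = 6 - 1*1 = 6 - 1 = 5)
x(c) = 5*√c
-152*x(j(-3, 1)) = -760*√3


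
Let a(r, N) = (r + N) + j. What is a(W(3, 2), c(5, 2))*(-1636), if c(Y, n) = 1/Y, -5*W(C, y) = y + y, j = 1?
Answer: -3272/5 ≈ -654.40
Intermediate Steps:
W(C, y) = -2*y/5 (W(C, y) = -(y + y)/5 = -2*y/5)
a(r, N) = 1 + N + r (a(r, N) = (r + N) + 1 = (N + r) + 1 = 1 + N + r)
a(W(3, 2), c(5, 2))*(-1636) = (1 + 1/5 - 2/5*2)*(-1636) = (1 + 1/5 - 4/5)*(-1636) = (2/5)*(-1636) = -3272/5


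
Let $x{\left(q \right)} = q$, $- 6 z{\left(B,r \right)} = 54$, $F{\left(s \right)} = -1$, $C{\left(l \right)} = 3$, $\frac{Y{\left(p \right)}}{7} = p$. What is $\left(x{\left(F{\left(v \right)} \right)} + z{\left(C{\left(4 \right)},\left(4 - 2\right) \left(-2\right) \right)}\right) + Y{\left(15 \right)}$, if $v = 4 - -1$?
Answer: $95$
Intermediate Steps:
$Y{\left(p \right)} = 7 p$
$v = 5$ ($v = 4 + 1 = 5$)
$z{\left(B,r \right)} = -9$ ($z{\left(B,r \right)} = \left(- \frac{1}{6}\right) 54 = -9$)
$\left(x{\left(F{\left(v \right)} \right)} + z{\left(C{\left(4 \right)},\left(4 - 2\right) \left(-2\right) \right)}\right) + Y{\left(15 \right)} = \left(-1 - 9\right) + 7 \cdot 15 = -10 + 105 = 95$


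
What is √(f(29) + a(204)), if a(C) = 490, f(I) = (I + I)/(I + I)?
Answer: √491 ≈ 22.159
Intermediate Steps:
f(I) = 1 (f(I) = (2*I)/((2*I)) = (2*I)*(1/(2*I)) = 1)
√(f(29) + a(204)) = √(1 + 490) = √491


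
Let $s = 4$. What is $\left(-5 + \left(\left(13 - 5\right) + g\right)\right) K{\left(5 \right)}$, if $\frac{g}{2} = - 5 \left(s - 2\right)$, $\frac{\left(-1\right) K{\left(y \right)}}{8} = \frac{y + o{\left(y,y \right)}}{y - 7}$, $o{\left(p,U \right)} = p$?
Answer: $-680$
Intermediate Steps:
$K{\left(y \right)} = - \frac{16 y}{-7 + y}$ ($K{\left(y \right)} = - 8 \frac{y + y}{y - 7} = - 8 \frac{2 y}{-7 + y} = - \frac{16 y}{-7 + y}$)
$g = -20$ ($g = 2 \left(- 5 \left(4 - 2\right)\right) = 2 \left(\left(-5\right) 2\right) = 2 \left(-10\right) = -20$)
$\left(-5 + \left(\left(13 - 5\right) + g\right)\right) K{\left(5 \right)} = \left(-5 + \left(\left(13 - 5\right) - 20\right)\right) \left(\left(-16\right) 5 \frac{1}{-7 + 5}\right) = \left(-5 + \left(\left(13 - 5\right) - 20\right)\right) \left(\left(-16\right) 5 \frac{1}{-2}\right) = \left(-5 + \left(8 - 20\right)\right) \left(\left(-16\right) 5 \left(- \frac{1}{2}\right)\right) = \left(-5 - 12\right) 40 = \left(-17\right) 40 = -680$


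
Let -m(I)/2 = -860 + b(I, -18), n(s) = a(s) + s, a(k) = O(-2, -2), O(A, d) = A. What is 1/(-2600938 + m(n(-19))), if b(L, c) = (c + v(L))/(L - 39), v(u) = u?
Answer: -10/25992193 ≈ -3.8473e-7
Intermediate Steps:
a(k) = -2
n(s) = -2 + s
b(L, c) = (L + c)/(-39 + L) (b(L, c) = (c + L)/(L - 39) = (L + c)/(-39 + L))
m(I) = 1720 - 2*(-18 + I)/(-39 + I) (m(I) = -2*(-860 + (I - 18)/(-39 + I)) = -2*(-860 + (-18 + I)/(-39 + I)) = 1720 - 2*(-18 + I)/(-39 + I))
1/(-2600938 + m(n(-19))) = 1/(-2600938 + 2*(-33522 + 859*(-2 - 19))/(-39 + (-2 - 19))) = 1/(-2600938 + 2*(-33522 + 859*(-21))/(-39 - 21)) = 1/(-2600938 + 2*(-33522 - 18039)/(-60)) = 1/(-2600938 + 2*(-1/60)*(-51561)) = 1/(-2600938 + 17187/10) = 1/(-25992193/10) = -10/25992193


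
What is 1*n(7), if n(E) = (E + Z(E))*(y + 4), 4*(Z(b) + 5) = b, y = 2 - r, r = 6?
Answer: 0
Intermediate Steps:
y = -4 (y = 2 - 1*6 = 2 - 6 = -4)
Z(b) = -5 + b/4
n(E) = 0 (n(E) = (E + (-5 + E/4))*(-4 + 4) = (-5 + 5*E/4)*0 = 0)
1*n(7) = 1*0 = 0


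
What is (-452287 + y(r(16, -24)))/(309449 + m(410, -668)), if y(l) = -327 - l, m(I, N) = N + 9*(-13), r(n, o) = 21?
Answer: -452635/308664 ≈ -1.4664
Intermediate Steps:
m(I, N) = -117 + N (m(I, N) = N - 117 = -117 + N)
(-452287 + y(r(16, -24)))/(309449 + m(410, -668)) = (-452287 + (-327 - 1*21))/(309449 + (-117 - 668)) = (-452287 + (-327 - 21))/(309449 - 785) = (-452287 - 348)/308664 = -452635*1/308664 = -452635/308664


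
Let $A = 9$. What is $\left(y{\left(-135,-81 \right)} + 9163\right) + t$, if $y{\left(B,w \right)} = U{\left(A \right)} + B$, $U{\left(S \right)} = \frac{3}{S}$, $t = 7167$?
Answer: $\frac{48586}{3} \approx 16195.0$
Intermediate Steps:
$y{\left(B,w \right)} = \frac{1}{3} + B$ ($y{\left(B,w \right)} = \frac{3}{9} + B = 3 \cdot \frac{1}{9} + B = \frac{1}{3} + B$)
$\left(y{\left(-135,-81 \right)} + 9163\right) + t = \left(\left(\frac{1}{3} - 135\right) + 9163\right) + 7167 = \left(- \frac{404}{3} + 9163\right) + 7167 = \frac{27085}{3} + 7167 = \frac{48586}{3}$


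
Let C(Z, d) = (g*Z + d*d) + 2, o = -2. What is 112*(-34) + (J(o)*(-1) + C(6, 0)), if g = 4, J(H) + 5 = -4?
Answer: -3773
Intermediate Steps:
J(H) = -9 (J(H) = -5 - 4 = -9)
C(Z, d) = 2 + d² + 4*Z (C(Z, d) = (4*Z + d*d) + 2 = (4*Z + d²) + 2 = (d² + 4*Z) + 2 = 2 + d² + 4*Z)
112*(-34) + (J(o)*(-1) + C(6, 0)) = 112*(-34) + (-9*(-1) + (2 + 0² + 4*6)) = -3808 + (9 + (2 + 0 + 24)) = -3808 + (9 + 26) = -3808 + 35 = -3773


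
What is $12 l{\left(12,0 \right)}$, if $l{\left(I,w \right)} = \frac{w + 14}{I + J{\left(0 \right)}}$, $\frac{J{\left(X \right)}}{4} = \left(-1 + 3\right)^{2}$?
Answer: $6$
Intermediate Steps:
$J{\left(X \right)} = 16$ ($J{\left(X \right)} = 4 \left(-1 + 3\right)^{2} = 4 \cdot 2^{2} = 4 \cdot 4 = 16$)
$l{\left(I,w \right)} = \frac{14 + w}{16 + I}$ ($l{\left(I,w \right)} = \frac{w + 14}{I + 16} = \frac{14 + w}{16 + I}$)
$12 l{\left(12,0 \right)} = 12 \frac{14 + 0}{16 + 12} = 12 \cdot \frac{1}{28} \cdot 14 = 12 \cdot \frac{1}{2} = 6$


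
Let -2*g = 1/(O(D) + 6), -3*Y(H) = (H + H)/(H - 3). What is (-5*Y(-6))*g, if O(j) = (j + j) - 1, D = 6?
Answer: -10/153 ≈ -0.065359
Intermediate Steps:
Y(H) = -2*H/(3*(-3 + H)) (Y(H) = -(H + H)/(3*(H - 3)) = -2*H/(3*(-3 + H)))
O(j) = -1 + 2*j (O(j) = 2*j - 1 = -1 + 2*j)
g = -1/34 (g = -1/(2*((-1 + 2*6) + 6)) = -1/(2*((-1 + 12) + 6)) = -1/(2*(11 + 6)) = -½/17 = -½*1/17 = -1/34 ≈ -0.029412)
(-5*Y(-6))*g = -(-10)*(-6)/(-9 + 3*(-6))*(-1/34) = -(-10)*(-6)/(-9 - 18)*(-1/34) = -(-10)*(-6)/(-27)*(-1/34) = -(-10)*(-6)*(-1)/27*(-1/34) = -5*(-4/9)*(-1/34) = (20/9)*(-1/34) = -10/153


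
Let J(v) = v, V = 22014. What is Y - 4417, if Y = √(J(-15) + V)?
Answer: -4417 + √21999 ≈ -4268.7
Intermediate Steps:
Y = √21999 (Y = √(-15 + 22014) = √21999 ≈ 148.32)
Y - 4417 = √21999 - 4417 = -4417 + √21999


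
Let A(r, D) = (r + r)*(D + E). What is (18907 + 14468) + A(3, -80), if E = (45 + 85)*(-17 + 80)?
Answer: 82035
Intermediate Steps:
E = 8190 (E = 130*63 = 8190)
A(r, D) = 2*r*(8190 + D) (A(r, D) = (r + r)*(D + 8190) = (2*r)*(8190 + D) = 2*r*(8190 + D))
(18907 + 14468) + A(3, -80) = (18907 + 14468) + 2*3*(8190 - 80) = 33375 + 2*3*8110 = 33375 + 48660 = 82035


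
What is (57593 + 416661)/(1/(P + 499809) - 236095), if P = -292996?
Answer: -49040946251/24413757617 ≈ -2.0087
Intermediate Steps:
(57593 + 416661)/(1/(P + 499809) - 236095) = (57593 + 416661)/(1/(-292996 + 499809) - 236095) = 474254/(1/206813 - 236095) = 474254/(-48827515234/206813) = 474254*(-206813/48827515234) = -49040946251/24413757617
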